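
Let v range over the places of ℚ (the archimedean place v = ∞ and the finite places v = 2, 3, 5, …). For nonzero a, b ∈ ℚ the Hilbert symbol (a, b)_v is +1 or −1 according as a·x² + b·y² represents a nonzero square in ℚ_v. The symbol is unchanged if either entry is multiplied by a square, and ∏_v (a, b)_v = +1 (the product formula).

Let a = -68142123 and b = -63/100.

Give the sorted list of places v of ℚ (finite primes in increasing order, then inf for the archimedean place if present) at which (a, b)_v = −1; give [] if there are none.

Mod squares: a ≡ -7571347, b ≡ -7. Check v ∈ {∞, 2, 3, 5, 7, 23, 31, 37, 41}.
v=∞: -7571347 < 0 and -7 < 0  ⇒  (a,b)_∞ = -1.
v=5: a=5^0·(≡2), b=5^-2·(≡3) mod 5; (2|5)=-1, (3|5)=-1; (−1)^{0·-2·2}·(-1)^-2·(-1)^0 = +1.
v=23: a=23^1·(≡21), b=23^0·(≡18) mod 23; (21|23)=-1, (18|23)=+1; (−1)^{1·0·11}·(-1)^0·(+1)^1 = +1.
v=31: a=31^1·(≡15), b=31^0·(≡22) mod 31; (15|31)=-1, (22|31)=-1; (−1)^{1·0·15}·(-1)^0·(-1)^1 = -1.
v=37: a=37^1·(≡33), b=37^0·(≡36) mod 37; (33|37)=+1, (36|37)=+1; (−1)^{1·0·18}·(+1)^0·(+1)^1 = +1.
v=3: a=3^2·(≡2), b=3^2·(≡2) mod 3; (2|3)=-1, (2|3)=-1; (−1)^{2·2·1}·(-1)^2·(-1)^2 = +1.
v=7: a=7^1·(≡3), b=7^1·(≡6) mod 7; (3|7)=-1, (6|7)=-1; (−1)^{1·1·3}·(-1)^1·(-1)^1 = -1.
v=2: v_2(a)=0, v_2(b)=-2; units ≡ 5, 1 (mod 8); ε·ε+αω+βω = 0·0+0·0+-2·1 ≡ 0  ⇒  (a,b)_2 = +1.
v=41: a=41^1·(≡14), b=41^0·(≡17) mod 41; (14|41)=-1, (17|41)=-1; (−1)^{1·0·20}·(-1)^0·(-1)^1 = -1.
Ram(-7571347, -7) = {7, 31, 41, ∞}; no ℚ_7-point on the conic.

[7, 31, 41, inf]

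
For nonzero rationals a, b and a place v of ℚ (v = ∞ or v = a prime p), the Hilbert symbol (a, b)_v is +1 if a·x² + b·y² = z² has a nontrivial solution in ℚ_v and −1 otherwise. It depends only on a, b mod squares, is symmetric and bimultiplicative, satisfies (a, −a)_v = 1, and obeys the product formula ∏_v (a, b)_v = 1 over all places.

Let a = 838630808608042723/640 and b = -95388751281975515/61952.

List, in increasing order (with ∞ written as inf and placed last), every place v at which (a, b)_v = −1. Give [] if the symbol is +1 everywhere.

[2, 13, 17, 23]

Mod squares: a ≡ 50830, b ≡ -2470. Check v ∈ {∞, 2, 5, 7, 11, 13, 17, 19, 23}.
v=∞: 50830 > 0 and -2470 < 0  ⇒  (a,b)_∞ = +1.
v=23: a=23^3·(≡13), b=23^2·(≡22) mod 23; (13|23)=+1, (22|23)=-1; (−1)^{3·2·11}·(+1)^2·(-1)^3 = -1.
v=7: a=7^2·(≡3), b=7^2·(≡1) mod 7; (3|7)=-1, (1|7)=+1; (−1)^{2·2·3}·(-1)^2·(+1)^2 = +1.
v=2: v_2(a)=-7, v_2(b)=-9; units ≡ 7, 5 (mod 8); ε·ε+αω+βω = 1·0+-7·1+-9·0 ≡ 1  ⇒  (a,b)_2 = -1.
v=13: a=13^3·(≡4), b=13^5·(≡6) mod 13; (4|13)=+1, (6|13)=-1; (−1)^{3·5·6}·(+1)^5·(-1)^3 = -1.
v=19: a=19^4·(≡16), b=19^3·(≡10) mod 19; (16|19)=+1, (10|19)=-1; (−1)^{4·3·9}·(+1)^3·(-1)^4 = +1.
v=5: a=5^-1·(≡1), b=5^1·(≡1) mod 5; (1|5)=+1, (1|5)=+1; (−1)^{-1·1·2}·(+1)^1·(+1)^-1 = +1.
v=11: a=11^0·(≡10), b=11^-2·(≡9) mod 11; (10|11)=-1, (9|11)=+1; (−1)^{0·-2·5}·(-1)^-2·(+1)^0 = +1.
v=17: a=17^3·(≡1), b=17^2·(≡10) mod 17; (1|17)=+1, (10|17)=-1; (−1)^{3·2·8}·(+1)^2·(-1)^3 = -1.
Ram(50830, -2470) = {2, 13, 17, 23}; no ℚ_2-point on the conic.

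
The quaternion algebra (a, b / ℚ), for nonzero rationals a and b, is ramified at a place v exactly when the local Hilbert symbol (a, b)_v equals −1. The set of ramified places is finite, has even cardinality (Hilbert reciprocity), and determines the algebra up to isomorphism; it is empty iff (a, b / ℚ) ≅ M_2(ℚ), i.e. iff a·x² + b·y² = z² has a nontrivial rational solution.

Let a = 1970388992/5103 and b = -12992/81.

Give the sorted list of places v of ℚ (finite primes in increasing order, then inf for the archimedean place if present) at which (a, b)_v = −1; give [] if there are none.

(a, b) ≡ (1001, -203) mod (ℚ^×)²; places V = {2, 3, 7, 11, 13, 29, ∞}.
(a,b)_11: α=1, u≡5; β=0, v≡8 (mod 11); (5|11)=+1, (8|11)=-1; sign (−1)^0·+1^0·-1^1 = -1.
(a,b)_13: α=1, u≡12; β=0, v≡7 (mod 13); (12|13)=+1, (7|13)=-1; sign (−1)^0·+1^0·-1^1 = -1.
(a,b)_∞: sgn(1001)=+, sgn(-203)=−, so +1.
(a,b)_29: α=2, u≡27; β=1, v≡7 (mod 29); (27|29)=-1, (7|29)=+1; sign (−1)^0·-1^1·+1^2 = -1.
(a,b)_3: α=-6, u≡2; β=-4, v≡1 (mod 3); (2|3)=-1, (1|3)=+1; sign (−1)^0·-1^-4·+1^-6 = +1.
(a,b)_2: α=14, β=6; u≡1, v≡5 (mod 8); ε(u)ε(v)=0·0, αω(v)=14·1, βω(u)=6·0; sum ≡ 0  ⇒  +1.
(a,b)_7: α=-1, u≡5; β=1, v≡5 (mod 7); (5|7)=-1, (5|7)=-1; sign (−1)^1·-1^1·-1^-1 = -1.
Ram(1001, -203) = {7, 11, 13, 29}; no ℚ_7-point on the conic.

[7, 11, 13, 29]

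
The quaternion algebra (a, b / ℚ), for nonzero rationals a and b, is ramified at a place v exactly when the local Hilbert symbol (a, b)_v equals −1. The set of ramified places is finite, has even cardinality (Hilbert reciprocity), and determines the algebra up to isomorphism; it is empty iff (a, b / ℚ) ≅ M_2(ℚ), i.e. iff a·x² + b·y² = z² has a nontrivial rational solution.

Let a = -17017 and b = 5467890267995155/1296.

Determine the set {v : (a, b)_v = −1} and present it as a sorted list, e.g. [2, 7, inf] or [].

(a, b) ≡ (-17017, 595) mod (ℚ^×)²; places V = {2, 3, 5, 7, 11, 13, 17, 29, 43, ∞}.
(a,b)_29: α=0, u≡6; β=2, v≡21 (mod 29); (6|29)=+1, (21|29)=-1; sign (−1)^0·+1^2·-1^0 = +1.
(a,b)_43: α=0, u≡11; β=2, v≡23 (mod 43); (11|43)=+1, (23|43)=+1; sign (−1)^0·+1^2·+1^0 = +1.
(a,b)_5: α=0, u≡3; β=1, v≡1 (mod 5); (3|5)=-1, (1|5)=+1; sign (−1)^0·-1^1·+1^0 = -1.
(a,b)_13: α=1, u≡4; β=2, v≡9 (mod 13); (4|13)=+1, (9|13)=+1; sign (−1)^0·+1^2·+1^1 = +1.
(a,b)_17: α=1, u≡2; β=3, v≡16 (mod 17); (2|17)=+1, (16|17)=+1; sign (−1)^0·+1^3·+1^1 = +1.
(a,b)_2: α=0, β=-4; u≡7, v≡3 (mod 8); ε(u)ε(v)=1·1, αω(v)=0·1, βω(u)=-4·0; sum ≡ 1  ⇒  -1.
(a,b)_3: α=0, u≡2; β=-4, v≡1 (mod 3); (2|3)=-1, (1|3)=+1; sign (−1)^0·-1^-4·+1^0 = +1.
(a,b)_7: α=1, u≡5; β=1, v≡4 (mod 7); (5|7)=-1, (4|7)=+1; sign (−1)^1·-1^1·+1^1 = +1.
(a,b)_11: α=1, u≡4; β=2, v≡3 (mod 11); (4|11)=+1, (3|11)=+1; sign (−1)^0·+1^2·+1^1 = +1.
(a,b)_∞: sgn(-17017)=−, sgn(595)=+, so +1.
(-17017, 595 / ℚ) ramifies at {2, 5}: a division algebra.

[2, 5]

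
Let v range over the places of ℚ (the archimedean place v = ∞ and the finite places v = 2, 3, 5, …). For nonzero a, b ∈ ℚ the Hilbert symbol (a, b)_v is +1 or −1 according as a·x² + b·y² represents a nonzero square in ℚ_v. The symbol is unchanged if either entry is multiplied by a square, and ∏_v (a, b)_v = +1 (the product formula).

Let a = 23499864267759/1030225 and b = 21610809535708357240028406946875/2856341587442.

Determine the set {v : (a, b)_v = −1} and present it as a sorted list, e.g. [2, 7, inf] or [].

[2, 11, 17, 23]

(a, b) ≡ (391, 48070) mod (ℚ^×)²; places V = {2, 3, 5, 7, 11, 17, 19, 23, 29, ∞}.
(a,b)_11: α=2, u≡8; β=5, v≡3 (mod 11); (8|11)=-1, (3|11)=+1; sign (−1)^0·-1^5·+1^2 = -1.
(a,b)_2: α=0, β=-1; u≡7, v≡3 (mod 8); ε(u)ε(v)=1·1, αω(v)=0·1, βω(u)=-1·0; sum ≡ 1  ⇒  -1.
(a,b)_∞: sgn(391)=+, sgn(48070)=+, so +1.
(a,b)_7: α=-2, u≡3; β=-4, v≡1 (mod 7); (3|7)=-1, (1|7)=+1; sign (−1)^0·-1^-4·+1^-2 = +1.
(a,b)_23: α=3, u≡10; β=3, v≡11 (mod 23); (10|23)=-1, (11|23)=-1; sign (−1)^1·-1^3·-1^3 = -1.
(a,b)_29: α=-2, u≡17; β=-6, v≡26 (mod 29); (17|29)=-1, (26|29)=-1; sign (−1)^0·-1^-6·-1^-2 = +1.
(a,b)_5: α=-2, u≡1; β=5, v≡4 (mod 5); (1|5)=+1, (4|5)=+1; sign (−1)^0·+1^5·+1^-2 = +1.
(a,b)_3: α=2, u≡1; β=10, v≡1 (mod 3); (1|3)=+1, (1|3)=+1; sign (−1)^0·+1^10·+1^2 = +1.
(a,b)_17: α=3, u≡6; β=6, v≡3 (mod 17); (6|17)=-1, (3|17)=-1; sign (−1)^0·-1^6·-1^3 = -1.
(a,b)_19: α=2, u≡9; β=5, v≡15 (mod 19); (9|19)=+1, (15|19)=-1; sign (−1)^0·+1^5·-1^2 = +1.
|Ram(391, 48070)| = 4, even; anisotropic at {2, 11, 17, 23}.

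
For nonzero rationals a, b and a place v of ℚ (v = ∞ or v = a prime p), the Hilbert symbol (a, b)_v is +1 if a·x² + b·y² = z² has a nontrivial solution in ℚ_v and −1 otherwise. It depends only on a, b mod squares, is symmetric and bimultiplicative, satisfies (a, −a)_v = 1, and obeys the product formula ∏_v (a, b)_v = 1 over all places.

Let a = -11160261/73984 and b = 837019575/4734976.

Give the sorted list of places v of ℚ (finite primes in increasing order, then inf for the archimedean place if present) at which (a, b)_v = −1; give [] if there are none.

Mod squares: a ≡ -21, b ≡ 7. Check v ∈ {∞, 2, 3, 5, 7, 17}.
v=17: a=17^-2·(≡1), b=17^-2·(≡6) mod 17; (1|17)=+1, (6|17)=-1; (−1)^{-2·-2·8}·(+1)^-2·(-1)^-2 = +1.
v=2: v_2(a)=-8, v_2(b)=-14; units ≡ 3, 7 (mod 8); ε·ε+αω+βω = 1·1+-8·0+-14·1 ≡ 1  ⇒  (a,b)_2 = -1.
v=7: a=7^1·(≡4), b=7^1·(≡1) mod 7; (4|7)=+1, (1|7)=+1; (−1)^{1·1·3}·(+1)^1·(+1)^1 = -1.
v=5: a=5^0·(≡1), b=5^2·(≡3) mod 5; (1|5)=+1, (3|5)=-1; (−1)^{0·2·2}·(+1)^2·(-1)^0 = +1.
v=3: a=3^13·(≡2), b=3^14·(≡1) mod 3; (2|3)=-1, (1|3)=+1; (−1)^{13·14·1}·(-1)^14·(+1)^13 = +1.
v=∞: -21 < 0 and 7 > 0  ⇒  (a,b)_∞ = +1.
(-21, 7 / ℚ) ramifies at {2, 7}: a division algebra.

[2, 7]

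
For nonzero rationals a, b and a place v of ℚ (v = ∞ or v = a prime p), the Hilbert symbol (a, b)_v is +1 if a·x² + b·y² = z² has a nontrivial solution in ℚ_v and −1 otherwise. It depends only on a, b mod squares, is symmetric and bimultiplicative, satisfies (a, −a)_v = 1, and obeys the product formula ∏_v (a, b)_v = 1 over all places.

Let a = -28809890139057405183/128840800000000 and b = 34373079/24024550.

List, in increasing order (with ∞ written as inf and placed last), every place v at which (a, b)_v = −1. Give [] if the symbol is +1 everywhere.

[13, 29]

Mod squares: a ≡ -257114, b ≡ 682. Check v ∈ {∞, 2, 3, 5, 11, 13, 19, 29, 31}.
v=19: a=19^0·(≡18), b=19^-2·(≡7) mod 19; (18|19)=-1, (7|19)=+1; (−1)^{0·-2·9}·(-1)^-2·(+1)^0 = +1.
v=31: a=31^3·(≡2), b=31^1·(≡29) mod 31; (2|31)=+1, (29|31)=-1; (−1)^{3·1·15}·(+1)^1·(-1)^3 = +1.
v=13: a=13^7·(≡8), b=13^2·(≡8) mod 13; (8|13)=-1, (8|13)=-1; (−1)^{7·2·6}·(-1)^2·(-1)^7 = -1.
v=∞: -257114 < 0 and 682 > 0  ⇒  (a,b)_∞ = +1.
v=29: a=29^1·(≡8), b=29^0·(≡10) mod 29; (8|29)=-1, (10|29)=-1; (−1)^{1·0·14}·(-1)^0·(-1)^1 = -1.
v=5: a=5^-8·(≡4), b=5^-2·(≡2) mod 5; (4|5)=+1, (2|5)=-1; (−1)^{-8·-2·2}·(+1)^-2·(-1)^-8 = +1.
v=3: a=3^12·(≡1), b=3^8·(≡1) mod 3; (1|3)=+1, (1|3)=+1; (−1)^{12·8·1}·(+1)^8·(+1)^12 = +1.
v=11: a=11^-5·(≡1), b=11^-3·(≡7) mod 11; (1|11)=+1, (7|11)=-1; (−1)^{-5·-3·5}·(+1)^-3·(-1)^-5 = +1.
v=2: v_2(a)=-11, v_2(b)=-1; units ≡ 3, 5 (mod 8); ε·ε+αω+βω = 1·0+-11·1+-1·1 ≡ 0  ⇒  (a,b)_2 = +1.
|Ram(-257114, 682)| = 2, even; anisotropic at {13, 29}.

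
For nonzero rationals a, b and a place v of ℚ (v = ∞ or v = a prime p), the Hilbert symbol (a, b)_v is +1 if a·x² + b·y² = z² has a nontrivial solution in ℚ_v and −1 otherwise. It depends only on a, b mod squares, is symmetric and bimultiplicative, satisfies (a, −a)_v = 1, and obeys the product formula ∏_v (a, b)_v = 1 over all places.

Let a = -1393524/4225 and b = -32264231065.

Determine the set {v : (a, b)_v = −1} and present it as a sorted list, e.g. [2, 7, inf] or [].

[2, 11, 43, inf]

(a, b) ≡ (-4301, -60990985) mod (ℚ^×)²; places V = {2, 3, 5, 11, 13, 17, 23, 37, 41, 43, ∞}.
(a,b)_43: α=0, u≡37; β=1, v≡39 (mod 43); (37|43)=-1, (39|43)=-1; sign (−1)^0·-1^1·-1^0 = -1.
(a,b)_41: α=0, u≡33; β=1, v≡10 (mod 41); (33|41)=+1, (10|41)=+1; sign (−1)^0·+1^1·+1^0 = +1.
(a,b)_37: α=0, u≡1; β=1, v≡24 (mod 37); (1|37)=+1, (24|37)=-1; sign (−1)^0·+1^1·-1^0 = +1.
(a,b)_2: α=2, β=0; u≡3, v≡7 (mod 8); ε(u)ε(v)=1·1, αω(v)=2·0, βω(u)=0·1; sum ≡ 1  ⇒  -1.
(a,b)_11: α=1, u≡3; β=1, v≡3 (mod 11); (3|11)=+1, (3|11)=+1; sign (−1)^1·+1^1·+1^1 = -1.
(a,b)_5: α=-2, u≡4; β=1, v≡2 (mod 5); (4|5)=+1, (2|5)=-1; sign (−1)^0·+1^1·-1^-2 = +1.
(a,b)_3: α=4, u≡1; β=0, v≡2 (mod 3); (1|3)=+1, (2|3)=-1; sign (−1)^0·+1^0·-1^4 = +1.
(a,b)_13: α=-2, u≡2; β=0, v≡12 (mod 13); (2|13)=-1, (12|13)=+1; sign (−1)^0·-1^0·+1^-2 = +1.
(a,b)_23: α=1, u≡14; β=2, v≡1 (mod 23); (14|23)=-1, (1|23)=+1; sign (−1)^0·-1^2·+1^1 = +1.
(a,b)_∞: sgn(-4301)=−, sgn(-60990985)=−, so -1.
(a,b)_17: α=1, u≡4; β=1, v≡1 (mod 17); (4|17)=+1, (1|17)=+1; sign (−1)^0·+1^1·+1^1 = +1.
(-4301, -60990985 / ℚ) ramifies at {2, 11, 43, ∞}: a division algebra.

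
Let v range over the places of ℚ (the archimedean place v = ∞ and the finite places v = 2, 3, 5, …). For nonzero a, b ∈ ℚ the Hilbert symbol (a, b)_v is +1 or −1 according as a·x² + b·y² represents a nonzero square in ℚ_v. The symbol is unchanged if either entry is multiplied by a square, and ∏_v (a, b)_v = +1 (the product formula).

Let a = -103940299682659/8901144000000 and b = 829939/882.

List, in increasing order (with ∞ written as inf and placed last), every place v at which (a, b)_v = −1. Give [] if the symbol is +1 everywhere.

[3, 19]

Mod squares: a ≡ -114, b ≡ 38. Check v ∈ {∞, 2, 3, 5, 7, 11, 19, 29, 31}.
v=2: v_2(a)=-9, v_2(b)=-1; units ≡ 7, 3 (mod 8); ε·ε+αω+βω = 1·1+-9·1+-1·0 ≡ 0  ⇒  (a,b)_2 = +1.
v=7: a=7^-2·(≡6), b=7^-2·(≡3) mod 7; (6|7)=-1, (3|7)=-1; (−1)^{-2·-2·3}·(-1)^-2·(-1)^-2 = +1.
v=3: a=3^-3·(≡1), b=3^-2·(≡2) mod 3; (1|3)=+1, (2|3)=-1; (−1)^{-3·-2·1}·(+1)^-2·(-1)^-3 = -1.
v=5: a=5^-6·(≡1), b=5^0·(≡2) mod 5; (1|5)=+1, (2|5)=-1; (−1)^{-6·0·2}·(+1)^0·(-1)^-6 = +1.
v=19: a=19^7·(≡10), b=19^3·(≡8) mod 19; (10|19)=-1, (8|19)=-1; (−1)^{7·3·9}·(-1)^3·(-1)^7 = -1.
v=29: a=29^-2·(≡3), b=29^0·(≡28) mod 29; (3|29)=-1, (28|29)=+1; (−1)^{-2·0·14}·(-1)^0·(+1)^-2 = +1.
v=11: a=11^2·(≡8), b=11^2·(≡3) mod 11; (8|11)=-1, (3|11)=+1; (−1)^{2·2·5}·(-1)^2·(+1)^2 = +1.
v=∞: -114 < 0 and 38 > 0  ⇒  (a,b)_∞ = +1.
v=31: a=31^2·(≡16), b=31^0·(≡16) mod 31; (16|31)=+1, (16|31)=+1; (−1)^{2·0·15}·(+1)^0·(+1)^2 = +1.
Ram(-114, 38) = {3, 19}; no ℚ_3-point on the conic.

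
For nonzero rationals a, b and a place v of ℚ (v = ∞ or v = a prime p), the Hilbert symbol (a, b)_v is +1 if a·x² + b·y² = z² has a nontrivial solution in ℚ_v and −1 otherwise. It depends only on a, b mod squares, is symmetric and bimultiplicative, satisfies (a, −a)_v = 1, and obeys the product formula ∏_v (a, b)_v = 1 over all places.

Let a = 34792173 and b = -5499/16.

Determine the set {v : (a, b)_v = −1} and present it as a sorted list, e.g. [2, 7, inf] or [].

[37, 47]

(a, b) ≡ (429533, -611) mod (ℚ^×)²; places V = {2, 3, 13, 19, 37, 47, ∞}.
(a,b)_2: α=0, β=-4; u≡5, v≡5 (mod 8); ε(u)ε(v)=0·0, αω(v)=0·1, βω(u)=-4·1; sum ≡ 0  ⇒  +1.
(a,b)_47: α=1, u≡9; β=1, v≡25 (mod 47); (9|47)=+1, (25|47)=+1; sign (−1)^1·+1^1·+1^1 = -1.
(a,b)_∞: sgn(429533)=+, sgn(-611)=−, so +1.
(a,b)_37: α=1, u≡11; β=0, v≡24 (mod 37); (11|37)=+1, (24|37)=-1; sign (−1)^0·+1^0·-1^1 = -1.
(a,b)_3: α=4, u≡2; β=2, v≡1 (mod 3); (2|3)=-1, (1|3)=+1; sign (−1)^0·-1^2·+1^4 = +1.
(a,b)_13: α=1, u≡11; β=1, v≡2 (mod 13); (11|13)=-1, (2|13)=-1; sign (−1)^0·-1^1·-1^1 = +1.
(a,b)_19: α=1, u≡4; β=0, v≡9 (mod 19); (4|19)=+1, (9|19)=+1; sign (−1)^0·+1^0·+1^1 = +1.
(429533, -611 / ℚ) ramifies at {37, 47}: a division algebra.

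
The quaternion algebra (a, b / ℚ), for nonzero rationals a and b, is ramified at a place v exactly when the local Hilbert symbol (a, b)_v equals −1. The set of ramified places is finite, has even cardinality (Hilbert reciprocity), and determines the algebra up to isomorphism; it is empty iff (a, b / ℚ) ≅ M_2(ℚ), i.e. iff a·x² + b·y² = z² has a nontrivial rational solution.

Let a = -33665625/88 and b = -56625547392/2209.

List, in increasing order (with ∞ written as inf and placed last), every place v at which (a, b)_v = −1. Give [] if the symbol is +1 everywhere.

(a, b) ≡ (-14630, -2) mod (ℚ^×)²; places V = {2, 3, 5, 7, 11, 19, 41, 47, ∞}.
(a,b)_3: α=4, u≡1; β=6, v≡1 (mod 3); (1|3)=+1, (1|3)=+1; sign (−1)^0·+1^6·+1^4 = +1.
(a,b)_19: α=1, u≡7; β=2, v≡6 (mod 19); (7|19)=+1, (6|19)=+1; sign (−1)^0·+1^2·+1^1 = +1.
(a,b)_11: α=-1, u≡5; β=0, v≡9 (mod 11); (5|11)=+1, (9|11)=+1; sign (−1)^0·+1^0·+1^-1 = +1.
(a,b)_47: α=0, u≡7; β=-2, v≡15 (mod 47); (7|47)=+1, (15|47)=-1; sign (−1)^0·+1^-2·-1^0 = +1.
(a,b)_∞: sgn(-14630)=−, sgn(-2)=−, so -1.
(a,b)_5: α=5, u≡4; β=0, v≡2 (mod 5); (4|5)=+1, (2|5)=-1; sign (−1)^0·+1^0·-1^5 = -1.
(a,b)_2: α=-3, β=7; u≡5, v≡7 (mod 8); ε(u)ε(v)=0·1, αω(v)=-3·0, βω(u)=7·1; sum ≡ 1  ⇒  -1.
(a,b)_7: α=1, u≡6; β=0, v≡5 (mod 7); (6|7)=-1, (5|7)=-1; sign (−1)^0·-1^0·-1^1 = -1.
(a,b)_41: α=0, u≡15; β=2, v≡31 (mod 41); (15|41)=-1, (31|41)=+1; sign (−1)^0·-1^2·+1^0 = +1.
Ram(-14630, -2) = {2, 5, 7, ∞}; no ℚ_2-point on the conic.

[2, 5, 7, inf]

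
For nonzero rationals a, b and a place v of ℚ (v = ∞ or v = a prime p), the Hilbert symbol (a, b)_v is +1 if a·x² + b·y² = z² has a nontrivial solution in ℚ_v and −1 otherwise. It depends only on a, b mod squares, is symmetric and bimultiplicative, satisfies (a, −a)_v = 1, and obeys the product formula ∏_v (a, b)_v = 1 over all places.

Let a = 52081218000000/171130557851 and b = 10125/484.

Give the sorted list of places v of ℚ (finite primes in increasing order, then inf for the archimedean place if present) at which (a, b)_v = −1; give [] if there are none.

(a, b) ≡ (22, 5) mod (ℚ^×)²; places V = {2, 3, 5, 7, 11, 17, 23, 29, ∞}.
(a,b)_3: α=12, u≡1; β=4, v≡2 (mod 3); (1|3)=+1, (2|3)=-1; sign (−1)^0·+1^4·-1^12 = +1.
(a,b)_5: α=6, u≡2; β=3, v≡4 (mod 5); (2|5)=-1, (4|5)=+1; sign (−1)^0·-1^3·+1^6 = -1.
(a,b)_2: α=7, β=-2; u≡3, v≡5 (mod 8); ε(u)ε(v)=1·0, αω(v)=7·1, βω(u)=-2·1; sum ≡ 1  ⇒  -1.
(a,b)_7: α=2, u≡2; β=0, v≡3 (mod 7); (2|7)=+1, (3|7)=-1; sign (−1)^0·+1^0·-1^2 = +1.
(a,b)_23: α=-2, u≡7; β=0, v≡5 (mod 23); (7|23)=-1, (5|23)=-1; sign (−1)^0·-1^0·-1^-2 = +1.
(a,b)_∞: sgn(22)=+, sgn(5)=+, so +1.
(a,b)_17: α=-2, u≡5; β=0, v≡14 (mod 17); (5|17)=-1, (14|17)=-1; sign (−1)^0·-1^0·-1^-2 = +1.
(a,b)_29: α=-2, u≡9; β=0, v≡6 (mod 29); (9|29)=+1, (6|29)=+1; sign (−1)^0·+1^0·+1^-2 = +1.
(a,b)_11: α=-3, u≡6; β=-2, v≡4 (mod 11); (6|11)=-1, (4|11)=+1; sign (−1)^0·-1^-2·+1^-3 = +1.
|Ram(22, 5)| = 2, even; anisotropic at {2, 5}.

[2, 5]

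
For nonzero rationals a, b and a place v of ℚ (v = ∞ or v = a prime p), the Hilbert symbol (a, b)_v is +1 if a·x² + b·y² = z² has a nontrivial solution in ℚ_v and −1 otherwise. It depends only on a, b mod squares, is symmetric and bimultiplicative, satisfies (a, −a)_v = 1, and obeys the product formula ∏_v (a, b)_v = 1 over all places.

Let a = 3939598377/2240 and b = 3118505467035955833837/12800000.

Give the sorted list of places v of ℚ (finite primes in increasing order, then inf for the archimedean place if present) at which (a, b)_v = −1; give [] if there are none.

[5, 7, 11, 17]

(a, b) ≡ (124355, 385) mod (ℚ^×)²; places V = {2, 3, 5, 7, 11, 13, 17, 19, ∞}.
(a,b)_17: α=1, u≡3; β=2, v≡7 (mod 17); (3|17)=-1, (7|17)=-1; sign (−1)^0·-1^2·-1^1 = -1.
(a,b)_5: α=-1, u≡4; β=-5, v≡2 (mod 5); (4|5)=+1, (2|5)=-1; sign (−1)^0·+1^-5·-1^-1 = -1.
(a,b)_2: α=-6, β=-12; u≡3, v≡1 (mod 8); ε(u)ε(v)=1·0, αω(v)=-6·0, βω(u)=-12·1; sum ≡ 0  ⇒  +1.
(a,b)_7: α=-1, u≡3; β=3, v≡5 (mod 7); (3|7)=-1, (5|7)=-1; sign (−1)^1·-1^3·-1^-1 = -1.
(a,b)_11: α=1, u≡2; β=3, v≡6 (mod 11); (2|11)=-1, (6|11)=-1; sign (−1)^1·-1^3·-1^1 = -1.
(a,b)_19: α=1, u≡1; β=2, v≡17 (mod 19); (1|19)=+1, (17|19)=+1; sign (−1)^0·+1^2·+1^1 = +1.
(a,b)_3: α=8, u≡2; β=18, v≡1 (mod 3); (2|3)=-1, (1|3)=+1; sign (−1)^0·-1^18·+1^8 = +1.
(a,b)_13: α=2, u≡9; β=2, v≡7 (mod 13); (9|13)=+1, (7|13)=-1; sign (−1)^0·+1^2·-1^2 = +1.
(a,b)_∞: sgn(124355)=+, sgn(385)=+, so +1.
Ram(124355, 385) = {5, 7, 11, 17}; no ℚ_5-point on the conic.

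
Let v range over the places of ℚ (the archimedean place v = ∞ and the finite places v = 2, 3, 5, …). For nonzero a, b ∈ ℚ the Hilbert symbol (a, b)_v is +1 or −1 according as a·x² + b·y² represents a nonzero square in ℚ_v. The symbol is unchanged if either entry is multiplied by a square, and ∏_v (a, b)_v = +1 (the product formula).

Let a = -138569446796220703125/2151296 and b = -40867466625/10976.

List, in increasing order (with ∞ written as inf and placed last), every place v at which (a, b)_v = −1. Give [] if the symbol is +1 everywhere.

(a, b) ≡ (-1302, -31393390) mod (ℚ^×)²; places V = {2, 3, 5, 7, 17, 23, 31, 37, ∞}.
(a,b)_31: α=1, u≡9; β=1, v≡18 (mod 31); (9|31)=+1, (18|31)=+1; sign (−1)^1·+1^1·+1^1 = -1.
(a,b)_∞: sgn(-1302)=−, sgn(-31393390)=−, so -1.
(a,b)_7: α=-5, u≡6; β=-3, v≡2 (mod 7); (6|7)=-1, (2|7)=+1; sign (−1)^1·-1^-3·+1^-5 = +1.
(a,b)_2: α=-7, β=-5; u≡5, v≡1 (mod 8); ε(u)ε(v)=0·0, αω(v)=-7·0, βω(u)=-5·1; sum ≡ 1  ⇒  -1.
(a,b)_3: α=7, u≡1; β=6, v≡2 (mod 3); (1|3)=+1, (2|3)=-1; sign (−1)^0·+1^6·-1^7 = -1.
(a,b)_37: α=2, u≡12; β=1, v≡24 (mod 37); (12|37)=+1, (24|37)=-1; sign (−1)^0·+1^1·-1^2 = +1.
(a,b)_5: α=10, u≡2; β=3, v≡2 (mod 5); (2|5)=-1, (2|5)=-1; sign (−1)^0·-1^3·-1^10 = -1.
(a,b)_23: α=2, u≡12; β=1, v≡22 (mod 23); (12|23)=+1, (22|23)=-1; sign (−1)^0·+1^1·-1^2 = +1.
(a,b)_17: α=2, u≡3; β=1, v≡6 (mod 17); (3|17)=-1, (6|17)=-1; sign (−1)^0·-1^1·-1^2 = -1.
|Ram(-1302, -31393390)| = 6, even; anisotropic at {2, 3, 5, 17, 31, ∞}.

[2, 3, 5, 17, 31, inf]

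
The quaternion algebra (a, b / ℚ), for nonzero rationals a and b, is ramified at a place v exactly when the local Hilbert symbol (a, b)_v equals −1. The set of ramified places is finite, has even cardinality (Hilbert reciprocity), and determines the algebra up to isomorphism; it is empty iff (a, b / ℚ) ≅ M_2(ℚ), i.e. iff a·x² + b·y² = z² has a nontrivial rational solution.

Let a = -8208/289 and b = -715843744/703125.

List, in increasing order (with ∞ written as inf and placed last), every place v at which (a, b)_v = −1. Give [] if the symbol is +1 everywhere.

Mod squares: a ≡ -57, b ≡ -770. Check v ∈ {∞, 2, 3, 5, 7, 11, 17, 19}.
v=2: v_2(a)=4, v_2(b)=5; units ≡ 7, 7 (mod 8); ε·ε+αω+βω = 1·1+4·0+5·0 ≡ 1  ⇒  (a,b)_2 = -1.
v=3: a=3^3·(≡2), b=3^-2·(≡1) mod 3; (2|3)=-1, (1|3)=+1; (−1)^{3·-2·1}·(-1)^-2·(+1)^3 = +1.
v=7: a=7^0·(≡5), b=7^5·(≡1) mod 7; (5|7)=-1, (1|7)=+1; (−1)^{0·5·3}·(-1)^5·(+1)^0 = -1.
v=17: a=17^-2·(≡3), b=17^0·(≡5) mod 17; (3|17)=-1, (5|17)=-1; (−1)^{-2·0·8}·(-1)^0·(-1)^-2 = +1.
v=∞: -57 < 0 and -770 < 0  ⇒  (a,b)_∞ = -1.
v=19: a=19^1·(≡6), b=19^0·(≡6) mod 19; (6|19)=+1, (6|19)=+1; (−1)^{1·0·9}·(+1)^0·(+1)^1 = +1.
v=11: a=11^0·(≡3), b=11^3·(≡2) mod 11; (3|11)=+1, (2|11)=-1; (−1)^{0·3·5}·(+1)^3·(-1)^0 = +1.
v=5: a=5^0·(≡3), b=5^-7·(≡4) mod 5; (3|5)=-1, (4|5)=+1; (−1)^{0·-7·2}·(-1)^-7·(+1)^0 = -1.
|Ram(-57, -770)| = 4, even; anisotropic at {2, 5, 7, ∞}.

[2, 5, 7, inf]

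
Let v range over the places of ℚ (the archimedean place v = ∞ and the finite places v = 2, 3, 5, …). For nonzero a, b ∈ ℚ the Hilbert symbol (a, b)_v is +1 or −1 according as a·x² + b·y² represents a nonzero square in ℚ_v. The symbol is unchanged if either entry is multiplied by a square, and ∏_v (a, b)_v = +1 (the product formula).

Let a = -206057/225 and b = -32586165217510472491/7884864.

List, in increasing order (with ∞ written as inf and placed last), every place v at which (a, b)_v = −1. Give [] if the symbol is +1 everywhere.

[11, 23, 31, inf]

Mod squares: a ≡ -713, b ≡ -1771. Check v ∈ {∞, 2, 3, 5, 7, 11, 13, 17, 19, 23, 31}.
v=11: a=11^0·(≡10), b=11^1·(≡1) mod 11; (10|11)=-1, (1|11)=+1; (−1)^{0·1·5}·(-1)^1·(+1)^0 = -1.
v=3: a=3^-2·(≡1), b=3^-6·(≡2) mod 3; (1|3)=+1, (2|3)=-1; (−1)^{-2·-6·1}·(+1)^-6·(-1)^-2 = +1.
v=5: a=5^-2·(≡2), b=5^0·(≡1) mod 5; (2|5)=-1, (1|5)=+1; (−1)^{-2·0·2}·(-1)^0·(+1)^-2 = +1.
v=7: a=7^0·(≡2), b=7^1·(≡6) mod 7; (2|7)=+1, (6|7)=-1; (−1)^{0·1·3}·(+1)^1·(-1)^0 = +1.
v=13: a=13^0·(≡8), b=13^-2·(≡1) mod 13; (8|13)=-1, (1|13)=+1; (−1)^{0·-2·6}·(-1)^-2·(+1)^0 = +1.
v=19: a=19^0·(≡7), b=19^4·(≡2) mod 19; (7|19)=+1, (2|19)=-1; (−1)^{0·4·9}·(+1)^4·(-1)^0 = +1.
v=23: a=23^1·(≡7), b=23^3·(≡5) mod 23; (7|23)=-1, (5|23)=-1; (−1)^{1·3·11}·(-1)^3·(-1)^1 = -1.
v=31: a=31^1·(≡10), b=31^4·(≡26) mod 31; (10|31)=+1, (26|31)=-1; (−1)^{1·4·15}·(+1)^4·(-1)^1 = -1.
v=2: v_2(a)=0, v_2(b)=-6; units ≡ 7, 5 (mod 8); ε·ε+αω+βω = 1·0+0·1+-6·0 ≡ 0  ⇒  (a,b)_2 = +1.
v=17: a=17^2·(≡13), b=17^2·(≡3) mod 17; (13|17)=+1, (3|17)=-1; (−1)^{2·2·8}·(+1)^2·(-1)^2 = +1.
v=∞: -713 < 0 and -1771 < 0  ⇒  (a,b)_∞ = -1.
Ram(-713, -1771) = {11, 23, 31, ∞}; no ℚ_11-point on the conic.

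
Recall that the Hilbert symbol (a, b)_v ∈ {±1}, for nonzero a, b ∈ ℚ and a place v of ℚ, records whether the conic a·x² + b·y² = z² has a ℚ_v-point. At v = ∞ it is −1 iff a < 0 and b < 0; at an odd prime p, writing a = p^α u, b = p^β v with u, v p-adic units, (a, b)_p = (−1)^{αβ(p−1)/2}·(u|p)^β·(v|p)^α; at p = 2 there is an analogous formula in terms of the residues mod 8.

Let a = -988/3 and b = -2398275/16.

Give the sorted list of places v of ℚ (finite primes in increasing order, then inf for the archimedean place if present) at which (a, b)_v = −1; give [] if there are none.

(a, b) ≡ (-741, -10659) mod (ℚ^×)²; places V = {2, 3, 5, 11, 13, 17, 19, ∞}.
(a,b)_13: α=1, u≡5; β=0, v≡10 (mod 13); (5|13)=-1, (10|13)=+1; sign (−1)^0·-1^0·+1^1 = +1.
(a,b)_11: α=0, u≡8; β=1, v≡10 (mod 11); (8|11)=-1, (10|11)=-1; sign (−1)^0·-1^1·-1^0 = -1.
(a,b)_19: α=1, u≡8; β=1, v≡9 (mod 19); (8|19)=-1, (9|19)=+1; sign (−1)^1·-1^1·+1^1 = +1.
(a,b)_∞: sgn(-741)=−, sgn(-10659)=−, so -1.
(a,b)_3: α=-1, u≡2; β=3, v≡2 (mod 3); (2|3)=-1, (2|3)=-1; sign (−1)^1·-1^3·-1^-1 = -1.
(a,b)_5: α=0, u≡4; β=2, v≡4 (mod 5); (4|5)=+1, (4|5)=+1; sign (−1)^0·+1^2·+1^0 = +1.
(a,b)_17: α=0, u≡5; β=1, v≡9 (mod 17); (5|17)=-1, (9|17)=+1; sign (−1)^0·-1^1·+1^0 = -1.
(a,b)_2: α=2, β=-4; u≡3, v≡5 (mod 8); ε(u)ε(v)=1·0, αω(v)=2·1, βω(u)=-4·1; sum ≡ 0  ⇒  +1.
(-741, -10659 / ℚ) ramifies at {3, 11, 17, ∞}: a division algebra.

[3, 11, 17, inf]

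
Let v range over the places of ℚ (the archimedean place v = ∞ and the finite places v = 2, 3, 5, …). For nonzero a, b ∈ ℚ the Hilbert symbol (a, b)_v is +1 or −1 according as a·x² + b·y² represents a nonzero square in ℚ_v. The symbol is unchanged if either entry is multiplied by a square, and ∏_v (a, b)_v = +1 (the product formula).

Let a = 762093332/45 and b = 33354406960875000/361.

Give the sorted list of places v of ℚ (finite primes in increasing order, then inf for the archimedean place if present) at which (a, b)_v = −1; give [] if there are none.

(a, b) ≡ (385, 286) mod (ℚ^×)²; places V = {2, 3, 5, 7, 11, 13, 17, 19, ∞}.
(a,b)_17: α=0, u≡7; β=2, v≡7 (mod 17); (7|17)=-1, (7|17)=-1; sign (−1)^0·-1^2·-1^0 = +1.
(a,b)_2: α=2, β=3; u≡1, v≡7 (mod 8); ε(u)ε(v)=0·1, αω(v)=2·0, βω(u)=3·0; sum ≡ 0  ⇒  +1.
(a,b)_19: α=0, u≡1; β=-2, v≡7 (mod 19); (1|19)=+1, (7|19)=+1; sign (−1)^0·+1^-2·+1^0 = +1.
(a,b)_7: α=1, u≡5; β=2, v≡5 (mod 7); (5|7)=-1, (5|7)=-1; sign (−1)^0·-1^2·-1^1 = -1.
(a,b)_3: α=-2, u≡1; β=2, v≡1 (mod 3); (1|3)=+1, (1|3)=+1; sign (−1)^0·+1^2·+1^-2 = +1.
(a,b)_5: α=-1, u≡3; β=6, v≡1 (mod 5); (3|5)=-1, (1|5)=+1; sign (−1)^0·-1^6·+1^-1 = +1.
(a,b)_11: α=5, u≡2; β=5, v≡1 (mod 11); (2|11)=-1, (1|11)=+1; sign (−1)^1·-1^5·+1^5 = +1.
(a,b)_13: α=2, u≡11; β=1, v≡9 (mod 13); (11|13)=-1, (9|13)=+1; sign (−1)^0·-1^1·+1^2 = -1.
(a,b)_∞: sgn(385)=+, sgn(286)=+, so +1.
Ram(385, 286) = {7, 13}; no ℚ_7-point on the conic.

[7, 13]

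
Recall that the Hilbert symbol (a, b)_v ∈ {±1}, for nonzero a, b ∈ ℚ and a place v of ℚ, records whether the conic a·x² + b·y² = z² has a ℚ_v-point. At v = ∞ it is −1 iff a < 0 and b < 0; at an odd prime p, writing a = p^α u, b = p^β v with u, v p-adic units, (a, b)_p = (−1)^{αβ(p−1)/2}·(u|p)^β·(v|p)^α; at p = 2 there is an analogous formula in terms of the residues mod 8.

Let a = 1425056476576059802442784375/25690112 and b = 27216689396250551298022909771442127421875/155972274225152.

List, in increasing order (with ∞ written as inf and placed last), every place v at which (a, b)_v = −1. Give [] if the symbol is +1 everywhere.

[3, 13, 31, 37, 41, 43]

(a, b) ≡ (461390, 788642790) mod (ℚ^×)²; places V = {2, 3, 5, 7, 11, 13, 29, 31, 37, 41, 43, ∞}.
(a,b)_11: α=0, u≡8; β=-2, v≡3 (mod 11); (8|11)=-1, (3|11)=+1; sign (−1)^0·-1^-2·+1^0 = +1.
(a,b)_37: α=1, u≡27; β=1, v≡13 (mod 37); (27|37)=+1, (13|37)=-1; sign (−1)^0·+1^1·-1^1 = -1.
(a,b)_7: α=-2, u≡3; β=-4, v≡6 (mod 7); (3|7)=-1, (6|7)=-1; sign (−1)^0·-1^-4·-1^-2 = +1.
(a,b)_29: α=3, u≡26; β=4, v≡28 (mod 29); (26|29)=-1, (28|29)=+1; sign (−1)^0·-1^4·+1^3 = +1.
(a,b)_5: α=5, u≡3; β=7, v≡3 (mod 5); (3|5)=-1, (3|5)=-1; sign (−1)^0·-1^7·-1^5 = +1.
(a,b)_∞: sgn(461390)=+, sgn(788642790)=+, so +1.
(a,b)_43: α=1, u≡1; β=1, v≡6 (mod 43); (1|43)=+1, (6|43)=+1; sign (−1)^1·+1^1·+1^1 = -1.
(a,b)_13: α=2, u≡2; β=3, v≡8 (mod 13); (2|13)=-1, (8|13)=-1; sign (−1)^0·-1^3·-1^2 = -1.
(a,b)_3: α=16, u≡2; β=29, v≡2 (mod 3); (2|3)=-1, (2|3)=-1; sign (−1)^0·-1^29·-1^16 = -1.
(a,b)_31: α=2, u≡6; β=3, v≡25 (mod 31); (6|31)=-1, (25|31)=+1; sign (−1)^0·-1^3·+1^2 = -1.
(a,b)_2: α=-19, β=-29; u≡7, v≡3 (mod 8); ε(u)ε(v)=1·1, αω(v)=-19·1, βω(u)=-29·0; sum ≡ 0  ⇒  +1.
(a,b)_41: α=2, u≡3; β=3, v≡18 (mod 41); (3|41)=-1, (18|41)=+1; sign (−1)^0·-1^3·+1^2 = -1.
Ram(461390, 788642790) = {3, 13, 31, 37, 41, 43}; no ℚ_3-point on the conic.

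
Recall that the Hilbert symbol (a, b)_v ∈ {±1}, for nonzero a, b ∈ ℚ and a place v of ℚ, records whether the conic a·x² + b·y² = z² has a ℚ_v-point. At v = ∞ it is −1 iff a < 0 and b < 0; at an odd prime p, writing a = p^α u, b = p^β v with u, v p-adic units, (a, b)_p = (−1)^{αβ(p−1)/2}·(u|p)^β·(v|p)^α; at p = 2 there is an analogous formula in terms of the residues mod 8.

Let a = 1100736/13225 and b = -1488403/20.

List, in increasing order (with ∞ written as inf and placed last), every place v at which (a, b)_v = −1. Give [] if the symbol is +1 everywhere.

[]

Mod squares: a ≡ 39, b ≡ -20615. Check v ∈ {∞, 2, 3, 5, 7, 13, 19, 23, 31}.
v=19: a=19^0·(≡9), b=19^3·(≡11) mod 19; (9|19)=+1, (11|19)=+1; (−1)^{0·3·9}·(+1)^3·(+1)^0 = +1.
v=13: a=13^1·(≡4), b=13^0·(≡12) mod 13; (4|13)=+1, (12|13)=+1; (−1)^{1·0·6}·(+1)^0·(+1)^1 = +1.
v=∞: 39 > 0 and -20615 < 0  ⇒  (a,b)_∞ = +1.
v=5: a=5^-2·(≡4), b=5^-1·(≡3) mod 5; (4|5)=+1, (3|5)=-1; (−1)^{-2·-1·2}·(+1)^-1·(-1)^-2 = +1.
v=31: a=31^0·(≡1), b=31^1·(≡22) mod 31; (1|31)=+1, (22|31)=-1; (−1)^{0·1·15}·(+1)^1·(-1)^0 = +1.
v=23: a=23^-2·(≡1), b=23^0·(≡9) mod 23; (1|23)=+1, (9|23)=+1; (−1)^{-2·0·11}·(+1)^0·(+1)^-2 = +1.
v=3: a=3^3·(≡1), b=3^0·(≡1) mod 3; (1|3)=+1, (1|3)=+1; (−1)^{3·0·1}·(+1)^0·(+1)^3 = +1.
v=7: a=7^2·(≡4), b=7^1·(≡4) mod 7; (4|7)=+1, (4|7)=+1; (−1)^{2·1·3}·(+1)^1·(+1)^2 = +1.
v=2: v_2(a)=6, v_2(b)=-2; units ≡ 7, 1 (mod 8); ε·ε+αω+βω = 1·0+6·0+-2·0 ≡ 0  ⇒  (a,b)_2 = +1.
Ram(a, b) = ∅: the form 39·x² + -20615·y² − z² is isotropic over every ℚ_v, so by Hasse–Minkowski it is isotropic over ℚ.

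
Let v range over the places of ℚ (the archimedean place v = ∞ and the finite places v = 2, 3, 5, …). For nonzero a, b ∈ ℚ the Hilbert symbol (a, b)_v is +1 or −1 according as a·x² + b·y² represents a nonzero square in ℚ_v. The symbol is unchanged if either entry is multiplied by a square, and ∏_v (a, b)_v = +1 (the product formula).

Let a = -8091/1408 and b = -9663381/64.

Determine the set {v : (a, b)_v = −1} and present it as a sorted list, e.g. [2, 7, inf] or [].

[13, inf]

(a, b) ≡ (-19778, -119301) mod (ℚ^×)²; places V = {2, 3, 7, 11, 13, 19, 23, 29, 31, ∞}.
(a,b)_23: α=0, u≡1; β=1, v≡15 (mod 23); (1|23)=+1, (15|23)=-1; sign (−1)^0·+1^1·-1^0 = +1.
(a,b)_11: α=-1, u≡7; β=0, v≡1 (mod 11); (7|11)=-1, (1|11)=+1; sign (−1)^0·-1^0·+1^-1 = +1.
(a,b)_7: α=0, u≡1; β=1, v≡1 (mod 7); (1|7)=+1, (1|7)=+1; sign (−1)^0·+1^1·+1^0 = +1.
(a,b)_29: α=1, u≡17; β=0, v≡24 (mod 29); (17|29)=-1, (24|29)=+1; sign (−1)^0·-1^0·+1^1 = +1.
(a,b)_∞: sgn(-19778)=−, sgn(-119301)=−, so -1.
(a,b)_13: α=0, u≡2; β=1, v≡10 (mod 13); (2|13)=-1, (10|13)=+1; sign (−1)^0·-1^1·+1^0 = -1.
(a,b)_19: α=0, u≡11; β=1, v≡18 (mod 19); (11|19)=+1, (18|19)=-1; sign (−1)^0·+1^1·-1^0 = +1.
(a,b)_31: α=1, u≡30; β=0, v≡16 (mod 31); (30|31)=-1, (16|31)=+1; sign (−1)^0·-1^0·+1^1 = +1.
(a,b)_2: α=-7, β=-6; u≡7, v≡3 (mod 8); ε(u)ε(v)=1·1, αω(v)=-7·1, βω(u)=-6·0; sum ≡ 0  ⇒  +1.
(a,b)_3: α=2, u≡1; β=5, v≡1 (mod 3); (1|3)=+1, (1|3)=+1; sign (−1)^0·+1^5·+1^2 = +1.
(-19778, -119301 / ℚ) ramifies at {13, ∞}: a division algebra.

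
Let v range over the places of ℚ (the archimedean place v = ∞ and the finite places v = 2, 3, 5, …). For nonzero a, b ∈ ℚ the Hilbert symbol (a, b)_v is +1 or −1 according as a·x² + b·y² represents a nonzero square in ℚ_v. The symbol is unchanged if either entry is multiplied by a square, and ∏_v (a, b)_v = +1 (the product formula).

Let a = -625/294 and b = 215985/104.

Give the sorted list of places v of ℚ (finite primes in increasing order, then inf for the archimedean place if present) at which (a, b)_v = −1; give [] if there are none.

[13, 17]

(a, b) ≡ (-6, 46410) mod (ℚ^×)²; places V = {2, 3, 5, 7, 11, 13, 17, ∞}.
(a,b)_5: α=4, u≡1; β=1, v≡3 (mod 5); (1|5)=+1, (3|5)=-1; sign (−1)^0·+1^1·-1^4 = +1.
(a,b)_17: α=0, u≡11; β=1, v≡3 (mod 17); (11|17)=-1, (3|17)=-1; sign (−1)^0·-1^1·-1^0 = -1.
(a,b)_3: α=-1, u≡1; β=1, v≡2 (mod 3); (1|3)=+1, (2|3)=-1; sign (−1)^1·+1^1·-1^-1 = +1.
(a,b)_13: α=0, u≡8; β=-1, v≡2 (mod 13); (8|13)=-1, (2|13)=-1; sign (−1)^0·-1^-1·-1^0 = -1.
(a,b)_11: α=0, u≡3; β=2, v≡5 (mod 11); (3|11)=+1, (5|11)=+1; sign (−1)^0·+1^2·+1^0 = +1.
(a,b)_2: α=-1, β=-3; u≡5, v≡5 (mod 8); ε(u)ε(v)=0·0, αω(v)=-1·1, βω(u)=-3·1; sum ≡ 0  ⇒  +1.
(a,b)_7: α=-2, u≡2; β=1, v≡1 (mod 7); (2|7)=+1, (1|7)=+1; sign (−1)^0·+1^1·+1^-2 = +1.
(a,b)_∞: sgn(-6)=−, sgn(46410)=+, so +1.
(-6, 46410 / ℚ) ramifies at {13, 17}: a division algebra.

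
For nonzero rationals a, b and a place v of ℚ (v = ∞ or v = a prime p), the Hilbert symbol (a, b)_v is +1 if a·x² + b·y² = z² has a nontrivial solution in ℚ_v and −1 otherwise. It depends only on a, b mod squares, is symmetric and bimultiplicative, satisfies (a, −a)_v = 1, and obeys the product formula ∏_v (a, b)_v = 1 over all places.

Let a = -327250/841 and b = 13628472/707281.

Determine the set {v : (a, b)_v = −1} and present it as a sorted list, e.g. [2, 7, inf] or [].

Mod squares: a ≡ -13090, b ≡ 78. Check v ∈ {∞, 2, 3, 5, 7, 11, 13, 17, 19, 29}.
v=7: a=7^1·(≡3), b=7^0·(≡4) mod 7; (3|7)=-1, (4|7)=+1; (−1)^{1·0·3}·(-1)^0·(+1)^1 = +1.
v=29: a=29^-2·(≡15), b=29^-4·(≡9) mod 29; (15|29)=-1, (9|29)=+1; (−1)^{-2·-4·14}·(-1)^-4·(+1)^-2 = +1.
v=2: v_2(a)=1, v_2(b)=3; units ≡ 7, 7 (mod 8); ε·ε+αω+βω = 1·1+1·0+3·0 ≡ 1  ⇒  (a,b)_2 = -1.
v=3: a=3^0·(≡2), b=3^1·(≡2) mod 3; (2|3)=-1, (2|3)=-1; (−1)^{0·1·1}·(-1)^1·(-1)^0 = -1.
v=13: a=13^0·(≡10), b=13^1·(≡8) mod 13; (10|13)=+1, (8|13)=-1; (−1)^{0·1·6}·(+1)^1·(-1)^0 = +1.
v=11: a=11^1·(≡1), b=11^2·(≡1) mod 11; (1|11)=+1, (1|11)=+1; (−1)^{1·2·5}·(+1)^2·(+1)^1 = +1.
v=17: a=17^1·(≡12), b=17^0·(≡5) mod 17; (12|17)=-1, (5|17)=-1; (−1)^{1·0·8}·(-1)^0·(-1)^1 = -1.
v=∞: -13090 < 0 and 78 > 0  ⇒  (a,b)_∞ = +1.
v=19: a=19^0·(≡5), b=19^2·(≡3) mod 19; (5|19)=+1, (3|19)=-1; (−1)^{0·2·9}·(+1)^2·(-1)^0 = +1.
v=5: a=5^3·(≡2), b=5^0·(≡2) mod 5; (2|5)=-1, (2|5)=-1; (−1)^{3·0·2}·(-1)^0·(-1)^3 = -1.
Ram(-13090, 78) = {2, 3, 5, 17}; no ℚ_2-point on the conic.

[2, 3, 5, 17]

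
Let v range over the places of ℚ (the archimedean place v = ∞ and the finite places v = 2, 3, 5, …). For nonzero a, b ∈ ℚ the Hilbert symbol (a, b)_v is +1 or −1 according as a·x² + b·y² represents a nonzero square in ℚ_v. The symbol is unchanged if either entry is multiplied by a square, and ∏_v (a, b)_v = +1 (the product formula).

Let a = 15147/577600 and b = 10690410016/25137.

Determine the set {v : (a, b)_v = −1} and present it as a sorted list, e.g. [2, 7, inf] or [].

Mod squares: a ≡ 187, b ≡ 1938. Check v ∈ {∞, 2, 3, 5, 7, 11, 13, 17, 19, 31}.
v=5: a=5^-2·(≡3), b=5^0·(≡3) mod 5; (3|5)=-1, (3|5)=-1; (−1)^{-2·0·2}·(-1)^0·(-1)^-2 = +1.
v=31: a=31^0·(≡14), b=31^2·(≡8) mod 31; (14|31)=+1, (8|31)=+1; (−1)^{0·2·15}·(+1)^2·(+1)^0 = +1.
v=2: v_2(a)=-6, v_2(b)=5; units ≡ 3, 1 (mod 8); ε·ε+αω+βω = 1·0+-6·0+5·1 ≡ 1  ⇒  (a,b)_2 = -1.
v=3: a=3^4·(≡1), b=3^-3·(≡1) mod 3; (1|3)=+1, (1|3)=+1; (−1)^{4·-3·1}·(+1)^-3·(+1)^4 = +1.
v=11: a=11^1·(≡2), b=11^2·(≡7) mod 11; (2|11)=-1, (7|11)=-1; (−1)^{1·2·5}·(-1)^2·(-1)^1 = -1.
v=∞: 187 > 0 and 1938 > 0  ⇒  (a,b)_∞ = +1.
v=17: a=17^1·(≡3), b=17^1·(≡11) mod 17; (3|17)=-1, (11|17)=-1; (−1)^{1·1·8}·(-1)^1·(-1)^1 = +1.
v=13: a=13^0·(≡8), b=13^2·(≡1) mod 13; (8|13)=-1, (1|13)=+1; (−1)^{0·2·6}·(-1)^2·(+1)^0 = +1.
v=7: a=7^0·(≡3), b=7^-2·(≡3) mod 7; (3|7)=-1, (3|7)=-1; (−1)^{0·-2·3}·(-1)^-2·(-1)^0 = +1.
v=19: a=19^-2·(≡1), b=19^-1·(≡17) mod 19; (1|19)=+1, (17|19)=+1; (−1)^{-2·-1·9}·(+1)^-1·(+1)^-2 = +1.
Ram(187, 1938) = {2, 11}; no ℚ_2-point on the conic.

[2, 11]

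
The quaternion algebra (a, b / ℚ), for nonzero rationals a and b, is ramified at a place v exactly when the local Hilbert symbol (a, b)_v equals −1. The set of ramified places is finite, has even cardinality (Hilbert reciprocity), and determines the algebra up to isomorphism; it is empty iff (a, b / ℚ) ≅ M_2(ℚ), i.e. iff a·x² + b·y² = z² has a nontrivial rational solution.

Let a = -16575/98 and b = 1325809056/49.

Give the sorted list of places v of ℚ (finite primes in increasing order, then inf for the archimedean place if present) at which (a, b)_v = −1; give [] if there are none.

(a, b) ≡ (-1326, 490314) mod (ℚ^×)²; places V = {2, 3, 5, 7, 11, 13, 17, 19, 23, ∞}.
(a,b)_23: α=0, u≡9; β=1, v≡10 (mod 23); (9|23)=+1, (10|23)=-1; sign (−1)^0·+1^1·-1^0 = +1.
(a,b)_5: α=2, u≡4; β=0, v≡4 (mod 5); (4|5)=+1, (4|5)=+1; sign (−1)^0·+1^0·+1^2 = +1.
(a,b)_7: α=-2, u≡4; β=-2, v≡5 (mod 7); (4|7)=+1, (5|7)=-1; sign (−1)^0·+1^-2·-1^-2 = +1.
(a,b)_3: α=1, u≡2; β=1, v≡1 (mod 3); (2|3)=-1, (1|3)=+1; sign (−1)^1·-1^1·+1^1 = +1.
(a,b)_13: α=1, u≡11; β=2, v≡7 (mod 13); (11|13)=-1, (7|13)=-1; sign (−1)^0·-1^2·-1^1 = -1.
(a,b)_11: α=0, u≡9; β=1, v≡8 (mod 11); (9|11)=+1, (8|11)=-1; sign (−1)^0·+1^1·-1^0 = +1.
(a,b)_∞: sgn(-1326)=−, sgn(490314)=+, so +1.
(a,b)_2: α=-1, β=5; u≡1, v≡5 (mod 8); ε(u)ε(v)=0·0, αω(v)=-1·1, βω(u)=5·0; sum ≡ 1  ⇒  -1.
(a,b)_17: α=1, u≡10; β=1, v≡12 (mod 17); (10|17)=-1, (12|17)=-1; sign (−1)^0·-1^1·-1^1 = +1.
(a,b)_19: α=0, u≡4; β=1, v≡16 (mod 19); (4|19)=+1, (16|19)=+1; sign (−1)^0·+1^1·+1^0 = +1.
Ram(-1326, 490314) = {2, 13}; no ℚ_2-point on the conic.

[2, 13]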